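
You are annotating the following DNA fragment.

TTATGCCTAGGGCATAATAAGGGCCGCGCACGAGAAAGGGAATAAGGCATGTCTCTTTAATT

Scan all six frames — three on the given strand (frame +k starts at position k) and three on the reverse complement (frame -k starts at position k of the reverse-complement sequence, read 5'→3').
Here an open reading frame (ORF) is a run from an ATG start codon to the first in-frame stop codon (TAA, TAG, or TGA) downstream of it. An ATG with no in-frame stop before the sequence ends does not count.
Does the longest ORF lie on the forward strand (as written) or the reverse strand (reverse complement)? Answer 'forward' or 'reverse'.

Reverse complement (5'→3'): AATTAAAGAGACATGCCTTATTCCCTTTCTCGTGCGCGGCCCTTATTATGCCCTAGGCATAA
Frame +1: TTA TGC CTA GGG CAT AAT AAG GGC CGC GCA CGA GAA AGG GAA TAA GGC ATG TCT CTT TAA — ATG at 49, stop TAA at 58 → 12 nt.
Frame +2: TAT GCC TAG GGC ATA ATA AGG GCC GCG CAC GAG AAA GGG AAT AAG GCA TGT CTC TTT AAT — no ATG→stop ORF.
Frame +3: ATG CCT AGG GCA TAA TAA GGG CCG CGC ACG AGA AAG GGA ATA AGG CAT GTC TCT TTA ATT — ATG at 3, stop TAA at 15 → 15 nt.
Frame -1: AAT TAA AGA GAC ATG CCT TAT TCC CTT TCT CGT GCG CGG CCC TTA TTA TGC CCT AGG CAT — no ATG→stop ORF.
Frame -2: ATT AAA GAG ACA TGC CTT ATT CCC TTT CTC GTG CGC GGC CCT TAT TAT GCC CTA GGC ATA — no ATG→stop ORF.
Frame -3: TTA AAG AGA CAT GCC TTA TTC CCT TTC TCG TGC GCG GCC CTT ATT ATG CCC TAG GCA TAA — ATG at 48, stop TAG at 54 → 9 nt.
Forward-strand max 15 nt; reverse-strand max 9 nt. The forward strand has the longer ORF.

forward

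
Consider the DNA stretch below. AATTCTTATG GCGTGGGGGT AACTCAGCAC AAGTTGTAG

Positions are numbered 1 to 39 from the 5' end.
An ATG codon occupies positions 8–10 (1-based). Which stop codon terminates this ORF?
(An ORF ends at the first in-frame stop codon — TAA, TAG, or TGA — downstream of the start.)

TAA

Codons from position 8: ATG (8–10), GCG (11–13), TGG (14–16), GGG (17–19), TAA (20–22).
The first in-frame stop codon is TAA.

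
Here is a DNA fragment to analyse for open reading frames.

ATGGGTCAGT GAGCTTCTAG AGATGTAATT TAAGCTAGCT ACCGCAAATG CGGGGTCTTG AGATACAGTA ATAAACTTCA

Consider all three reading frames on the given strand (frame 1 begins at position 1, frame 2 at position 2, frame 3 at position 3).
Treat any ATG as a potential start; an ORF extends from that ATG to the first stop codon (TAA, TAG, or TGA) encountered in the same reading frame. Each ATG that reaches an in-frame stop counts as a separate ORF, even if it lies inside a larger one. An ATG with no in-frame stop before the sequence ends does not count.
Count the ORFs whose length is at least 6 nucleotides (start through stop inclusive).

3

Frame 1: ATG GGT CAG TGA GCT TCT AGA GAT GTA ATT TAA GCT AGC TAC CGC AAA TGC GGG GTC TTG AGA TAC AGT AAT AAA CTT — ATG at 1, stop TGA at 10 → 12 nt.
Frame 2: TGG GTC AGT GAG CTT CTA GAG ATG TAA TTT AAG CTA GCT ACC GCA AAT GCG GGG TCT TGA GAT ACA GTA ATA AAC TTC — ATG at 23, stop TAA at 26 → 6 nt.
Frame 3: GGG TCA GTG AGC TTC TAG AGA TGT AAT TTA AGC TAG CTA CCG CAA ATG CGG GGT CTT GAG ATA CAG TAA TAA ACT TCA — ATG at 48, stop TAA at 69 → 24 nt.
ORFs ≥ 6 nucleotides: frame 1 1–12 (12 nucleotides), frame 2 23–28 (6 nucleotides), frame 3 48–71 (24 nucleotides). Count = 3.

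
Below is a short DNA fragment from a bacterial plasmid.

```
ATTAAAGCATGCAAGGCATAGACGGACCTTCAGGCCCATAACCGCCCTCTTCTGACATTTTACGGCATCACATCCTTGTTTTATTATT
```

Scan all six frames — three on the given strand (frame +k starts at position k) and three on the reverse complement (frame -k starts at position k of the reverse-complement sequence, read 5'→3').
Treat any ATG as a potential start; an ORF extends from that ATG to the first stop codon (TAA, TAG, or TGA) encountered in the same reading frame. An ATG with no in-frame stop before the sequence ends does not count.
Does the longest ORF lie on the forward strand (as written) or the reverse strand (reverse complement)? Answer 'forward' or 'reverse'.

reverse

Reverse complement (5'→3'): AATAATAAAACAAGGATGTGATGCCGTAAAATGTCAGAAGAGGGCGGTTATGGGCCTGAAGGTCCGTCTATGCCTTGCATGCTTTAAT
Frame +1: ATT AAA GCA TGC AAG GCA TAG ACG GAC CTT CAG GCC CAT AAC CGC CCT CTT CTG ACA TTT TAC GGC ATC ACA TCC TTG TTT TAT TAT — no ATG→stop ORF.
Frame +2: TTA AAG CAT GCA AGG CAT AGA CGG ACC TTC AGG CCC ATA ACC GCC CTC TTC TGA CAT TTT ACG GCA TCA CAT CCT TGT TTT ATT ATT — no ATG→stop ORF.
Frame +3: TAA AGC ATG CAA GGC ATA GAC GGA CCT TCA GGC CCA TAA CCG CCC TCT TCT GAC ATT TTA CGG CAT CAC ATC CTT GTT TTA TTA — ATG at 9, stop TAA at 39 → 33 nt.
Frame -1: AAT AAT AAA ACA AGG ATG TGA TGC CGT AAA ATG TCA GAA GAG GGC GGT TAT GGG CCT GAA GGT CCG TCT ATG CCT TGC ATG CTT TAA — ATG at 16, stop TGA at 19 → 6 nt; ATG at 31, stop TAA at 85 → 57 nt; ATG at 70, stop TAA at 85 → 18 nt; ATG at 79, stop TAA at 85 → 9 nt.
Frame -2: ATA ATA AAA CAA GGA TGT GAT GCC GTA AAA TGT CAG AAG AGG GCG GTT ATG GGC CTG AAG GTC CGT CTA TGC CTT GCA TGC TTT AAT — no ATG→stop ORF.
Frame -3: TAA TAA AAC AAG GAT GTG ATG CCG TAA AAT GTC AGA AGA GGG CGG TTA TGG GCC TGA AGG TCC GTC TAT GCC TTG CAT GCT TTA — ATG at 21, stop TAA at 27 → 9 nt.
Forward-strand max 33 nt; reverse-strand max 57 nt. The reverse strand has the longer ORF.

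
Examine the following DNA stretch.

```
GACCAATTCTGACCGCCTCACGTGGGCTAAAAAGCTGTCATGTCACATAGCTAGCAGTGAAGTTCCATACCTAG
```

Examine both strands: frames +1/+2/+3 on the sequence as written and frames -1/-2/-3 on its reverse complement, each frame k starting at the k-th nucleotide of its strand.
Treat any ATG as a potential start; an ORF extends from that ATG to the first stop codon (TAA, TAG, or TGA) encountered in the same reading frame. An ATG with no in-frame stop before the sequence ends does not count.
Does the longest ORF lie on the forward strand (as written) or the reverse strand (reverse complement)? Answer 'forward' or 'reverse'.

reverse

Reverse complement (5'→3'): CTAGGTATGGAACTTCACTGCTAGCTATGTGACATGACAGCTTTTTAGCCCACGTGAGGCGGTCAGAATTGGTC
Frame +1: GAC CAA TTC TGA CCG CCT CAC GTG GGC TAA AAA GCT GTC ATG TCA CAT AGC TAG CAG TGA AGT TCC ATA CCT — ATG at 40, stop TAG at 52 → 15 nt.
Frame +2: ACC AAT TCT GAC CGC CTC ACG TGG GCT AAA AAG CTG TCA TGT CAC ATA GCT AGC AGT GAA GTT CCA TAC CTA — no ATG→stop ORF.
Frame +3: CCA ATT CTG ACC GCC TCA CGT GGG CTA AAA AGC TGT CAT GTC ACA TAG CTA GCA GTG AAG TTC CAT ACC TAG — no ATG→stop ORF.
Frame -1: CTA GGT ATG GAA CTT CAC TGC TAG CTA TGT GAC ATG ACA GCT TTT TAG CCC ACG TGA GGC GGT CAG AAT TGG — ATG at 7, stop TAG at 22 → 18 nt; ATG at 34, stop TAG at 46 → 15 nt.
Frame -2: TAG GTA TGG AAC TTC ACT GCT AGC TAT GTG ACA TGA CAG CTT TTT AGC CCA CGT GAG GCG GTC AGA ATT GGT — no ATG→stop ORF.
Frame -3: AGG TAT GGA ACT TCA CTG CTA GCT ATG TGA CAT GAC AGC TTT TTA GCC CAC GTG AGG CGG TCA GAA TTG GTC — ATG at 27, stop TGA at 30 → 6 nt.
Forward-strand max 15 nt; reverse-strand max 18 nt. The reverse strand has the longer ORF.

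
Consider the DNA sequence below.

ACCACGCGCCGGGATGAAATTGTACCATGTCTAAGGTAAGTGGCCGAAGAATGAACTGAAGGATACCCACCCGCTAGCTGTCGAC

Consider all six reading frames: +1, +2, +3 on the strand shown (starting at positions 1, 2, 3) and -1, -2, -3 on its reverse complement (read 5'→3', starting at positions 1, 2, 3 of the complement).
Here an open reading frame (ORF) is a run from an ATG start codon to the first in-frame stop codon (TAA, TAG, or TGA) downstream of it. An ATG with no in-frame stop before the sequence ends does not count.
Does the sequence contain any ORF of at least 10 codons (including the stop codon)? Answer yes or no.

yes

Reverse complement (5'→3'): GTCGACAGCTAGCGGGTGGGTATCCTTCAGTTCATTCTTCGGCCACTTACCTTAGACATGGTACAATTTCATCCCGGCGCGTGGT
Frame +1: ACC ACG CGC CGG GAT GAA ATT GTA CCA TGT CTA AGG TAA GTG GCC GAA GAA TGA ACT GAA GGA TAC CCA CCC GCT AGC TGT CGA — no ATG→stop ORF.
Frame +2: CCA CGC GCC GGG ATG AAA TTG TAC CAT GTC TAA GGT AAG TGG CCG AAG AAT GAA CTG AAG GAT ACC CAC CCG CTA GCT GTC GAC — ATG at 14, stop TAA at 32 → 21 nt.
Frame +3: CAC GCG CCG GGA TGA AAT TGT ACC ATG TCT AAG GTA AGT GGC CGA AGA ATG AAC TGA AGG ATA CCC ACC CGC TAG CTG TCG — ATG at 27, stop TGA at 57 → 33 nt; ATG at 51, stop TGA at 57 → 9 nt.
Frame -1: GTC GAC AGC TAG CGG GTG GGT ATC CTT CAG TTC ATT CTT CGG CCA CTT ACC TTA GAC ATG GTA CAA TTT CAT CCC GGC GCG TGG — no ATG→stop ORF.
Frame -2: TCG ACA GCT AGC GGG TGG GTA TCC TTC AGT TCA TTC TTC GGC CAC TTA CCT TAG ACA TGG TAC AAT TTC ATC CCG GCG CGT GGT — no ATG→stop ORF.
Frame -3: CGA CAG CTA GCG GGT GGG TAT CCT TCA GTT CAT TCT TCG GCC ACT TAC CTT AGA CAT GGT ACA ATT TCA TCC CGG CGC GTG — no ATG→stop ORF.
Frame +3 has an ORF of 11 codons (positions 27–59) ≥ 10, so yes.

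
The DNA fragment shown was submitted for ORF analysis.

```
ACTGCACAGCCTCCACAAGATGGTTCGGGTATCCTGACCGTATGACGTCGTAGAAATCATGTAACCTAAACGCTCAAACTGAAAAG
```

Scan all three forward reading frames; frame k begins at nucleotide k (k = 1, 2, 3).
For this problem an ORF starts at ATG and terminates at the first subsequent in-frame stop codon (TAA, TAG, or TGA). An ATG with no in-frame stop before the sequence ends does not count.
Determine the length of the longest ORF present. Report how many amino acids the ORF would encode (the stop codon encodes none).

Frame 1: ACT GCA CAG CCT CCA CAA GAT GGT TCG GGT ATC CTG ACC GTA TGA CGT CGT AGA AAT CAT GTA ACC TAA ACG CTC AAA CTG AAA — no ATG→stop ORF.
Frame 2: CTG CAC AGC CTC CAC AAG ATG GTT CGG GTA TCC TGA CCG TAT GAC GTC GTA GAA ATC ATG TAA CCT AAA CGC TCA AAC TGA AAA — ATG at 20, stop TGA at 35 → 18 nt; ATG at 59, stop TAA at 62 → 6 nt.
Frame 3: TGC ACA GCC TCC ACA AGA TGG TTC GGG TAT CCT GAC CGT ATG ACG TCG TAG AAA TCA TGT AAC CTA AAC GCT CAA ACT GAA AAG — ATG at 42, stop TAG at 51 → 12 nt.
Longest: frame 2, positions 20–37, 18 nt = 6 codons = 5 aa. → 5 amino acids.

5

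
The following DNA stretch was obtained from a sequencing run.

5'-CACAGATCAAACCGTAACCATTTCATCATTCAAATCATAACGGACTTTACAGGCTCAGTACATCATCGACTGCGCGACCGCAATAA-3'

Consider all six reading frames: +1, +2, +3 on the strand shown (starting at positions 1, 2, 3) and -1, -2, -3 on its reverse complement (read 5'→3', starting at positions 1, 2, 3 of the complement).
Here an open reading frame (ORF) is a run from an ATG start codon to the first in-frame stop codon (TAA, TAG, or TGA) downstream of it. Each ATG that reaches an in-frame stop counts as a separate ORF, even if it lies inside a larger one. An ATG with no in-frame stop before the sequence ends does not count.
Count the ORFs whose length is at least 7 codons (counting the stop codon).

0

Reverse complement (5'→3'): TTATTGCGGTCGCGCAGTCGATGATGTACTGAGCCTGTAAAGTCCGTTATGATTTGAATGATGAAATGGTTACGGTTTGATCTGTG
Frame +1: CAC AGA TCA AAC CGT AAC CAT TTC ATC ATT CAA ATC ATA ACG GAC TTT ACA GGC TCA GTA CAT CAT CGA CTG CGC GAC CGC AAT — no ATG→stop ORF.
Frame +2: ACA GAT CAA ACC GTA ACC ATT TCA TCA TTC AAA TCA TAA CGG ACT TTA CAG GCT CAG TAC ATC ATC GAC TGC GCG ACC GCA ATA — no ATG→stop ORF.
Frame +3: CAG ATC AAA CCG TAA CCA TTT CAT CAT TCA AAT CAT AAC GGA CTT TAC AGG CTC AGT ACA TCA TCG ACT GCG CGA CCG CAA TAA — no ATG→stop ORF.
Frame -1: TTA TTG CGG TCG CGC AGT CGA TGA TGT ACT GAG CCT GTA AAG TCC GTT ATG ATT TGA ATG ATG AAA TGG TTA CGG TTT GAT CTG — ATG at 49, stop TGA at 55 → 9 nt.
Frame -2: TAT TGC GGT CGC GCA GTC GAT GAT GTA CTG AGC CTG TAA AGT CCG TTA TGA TTT GAA TGA TGA AAT GGT TAC GGT TTG ATC TGT — no ATG→stop ORF.
Frame -3: ATT GCG GTC GCG CAG TCG ATG ATG TAC TGA GCC TGT AAA GTC CGT TAT GAT TTG AAT GAT GAA ATG GTT ACG GTT TGA TCT GTG — ATG at 21, stop TGA at 30 → 12 nt; ATG at 24, stop TGA at 30 → 9 nt; ATG at 66, stop TGA at 78 → 15 nt.
No ORF reaches 7 codons. Count = 0.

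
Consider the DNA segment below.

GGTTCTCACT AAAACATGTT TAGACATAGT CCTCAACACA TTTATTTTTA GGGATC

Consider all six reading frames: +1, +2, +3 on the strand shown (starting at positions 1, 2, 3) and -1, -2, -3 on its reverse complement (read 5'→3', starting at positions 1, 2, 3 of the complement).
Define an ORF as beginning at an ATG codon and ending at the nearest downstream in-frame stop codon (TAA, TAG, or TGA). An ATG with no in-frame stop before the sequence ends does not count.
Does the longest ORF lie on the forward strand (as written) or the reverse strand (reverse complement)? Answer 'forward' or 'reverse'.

Reverse complement (5'→3'): GATCCCTAAAAATAAATGTGTTGAGGACTATGTCTAAACATGTTTTAGTGAGAACC
Frame +1: GGT TCT CAC TAA AAC ATG TTT AGA CAT AGT CCT CAA CAC ATT TAT TTT TAG GGA — ATG at 16, stop TAG at 49 → 36 nt.
Frame +2: GTT CTC ACT AAA ACA TGT TTA GAC ATA GTC CTC AAC ACA TTT ATT TTT AGG GAT — no ATG→stop ORF.
Frame +3: TTC TCA CTA AAA CAT GTT TAG ACA TAG TCC TCA ACA CAT TTA TTT TTA GGG ATC — no ATG→stop ORF.
Frame -1: GAT CCC TAA AAA TAA ATG TGT TGA GGA CTA TGT CTA AAC ATG TTT TAG TGA GAA — ATG at 16, stop TGA at 22 → 9 nt; ATG at 40, stop TAG at 46 → 9 nt.
Frame -2: ATC CCT AAA AAT AAA TGT GTT GAG GAC TAT GTC TAA ACA TGT TTT AGT GAG AAC — no ATG→stop ORF.
Frame -3: TCC CTA AAA ATA AAT GTG TTG AGG ACT ATG TCT AAA CAT GTT TTA GTG AGA ACC — no ATG→stop ORF.
Forward-strand max 36 nt; reverse-strand max 9 nt. The forward strand has the longer ORF.

forward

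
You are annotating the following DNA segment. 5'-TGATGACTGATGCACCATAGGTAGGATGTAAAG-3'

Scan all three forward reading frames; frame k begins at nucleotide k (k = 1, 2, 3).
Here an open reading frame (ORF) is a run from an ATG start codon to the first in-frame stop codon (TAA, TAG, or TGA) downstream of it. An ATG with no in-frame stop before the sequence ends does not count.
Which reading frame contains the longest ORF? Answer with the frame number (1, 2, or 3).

Frame 1: TGA TGA CTG ATG CAC CAT AGG TAG GAT GTA AAG — ATG at 10, stop TAG at 22 → 15 nt.
Frame 2: GAT GAC TGA TGC ACC ATA GGT AGG ATG TAA — ATG at 26, stop TAA at 29 → 6 nt.
Frame 3: ATG ACT GAT GCA CCA TAG GTA GGA TGT AAA — ATG at 3, stop TAG at 18 → 18 nt.
Longest ORF is 18 nt in frame 3 (positions 3–20).

3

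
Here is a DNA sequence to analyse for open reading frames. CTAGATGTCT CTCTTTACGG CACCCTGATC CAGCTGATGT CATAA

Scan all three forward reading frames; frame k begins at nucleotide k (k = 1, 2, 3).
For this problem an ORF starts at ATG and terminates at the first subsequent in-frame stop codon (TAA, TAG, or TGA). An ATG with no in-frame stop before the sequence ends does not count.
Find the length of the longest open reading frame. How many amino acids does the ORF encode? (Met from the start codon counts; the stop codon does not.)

Frame 1: CTA GAT GTC TCT CTT TAC GGC ACC CTG ATC CAG CTG ATG TCA TAA — ATG at 37, stop TAA at 43 → 9 nt.
Frame 2: TAG ATG TCT CTC TTT ACG GCA CCC TGA TCC AGC TGA TGT CAT — ATG at 5, stop TGA at 26 → 24 nt.
Frame 3: AGA TGT CTC TCT TTA CGG CAC CCT GAT CCA GCT GAT GTC ATA — no ATG→stop ORF.
Longest: frame 2, positions 5–28, 24 nt = 8 codons = 7 aa. → 7 amino acids.

7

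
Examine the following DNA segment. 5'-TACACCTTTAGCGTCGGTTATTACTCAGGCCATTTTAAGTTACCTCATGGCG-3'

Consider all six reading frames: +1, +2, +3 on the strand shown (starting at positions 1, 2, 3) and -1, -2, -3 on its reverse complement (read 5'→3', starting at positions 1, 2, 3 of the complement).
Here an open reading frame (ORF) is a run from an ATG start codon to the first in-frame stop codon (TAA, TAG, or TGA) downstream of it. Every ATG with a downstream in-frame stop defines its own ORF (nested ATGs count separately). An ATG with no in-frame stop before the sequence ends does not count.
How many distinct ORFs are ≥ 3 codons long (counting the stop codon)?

Reverse complement (5'→3'): CGCCATGAGGTAACTTAAAATGGCCTGAGTAATAACCGACGCTAAAGGTGTA
Frame +1: TAC ACC TTT AGC GTC GGT TAT TAC TCA GGC CAT TTT AAG TTA CCT CAT GGC — no ATG→stop ORF.
Frame +2: ACA CCT TTA GCG TCG GTT ATT ACT CAG GCC ATT TTA AGT TAC CTC ATG GCG — no ATG→stop ORF.
Frame +3: CAC CTT TAG CGT CGG TTA TTA CTC AGG CCA TTT TAA GTT ACC TCA TGG — no ATG→stop ORF.
Frame -1: CGC CAT GAG GTA ACT TAA AAT GGC CTG AGT AAT AAC CGA CGC TAA AGG TGT — no ATG→stop ORF.
Frame -2: GCC ATG AGG TAA CTT AAA ATG GCC TGA GTA ATA ACC GAC GCT AAA GGT GTA — ATG at 5, stop TAA at 11 → 9 nt; ATG at 20, stop TGA at 26 → 9 nt.
Frame -3: CCA TGA GGT AAC TTA AAA TGG CCT GAG TAA TAA CCG ACG CTA AAG GTG — no ATG→stop ORF.
ORFs ≥ 3 codons: frame -2 5–13 (3 codons), frame -2 20–28 (3 codons). Count = 2.

2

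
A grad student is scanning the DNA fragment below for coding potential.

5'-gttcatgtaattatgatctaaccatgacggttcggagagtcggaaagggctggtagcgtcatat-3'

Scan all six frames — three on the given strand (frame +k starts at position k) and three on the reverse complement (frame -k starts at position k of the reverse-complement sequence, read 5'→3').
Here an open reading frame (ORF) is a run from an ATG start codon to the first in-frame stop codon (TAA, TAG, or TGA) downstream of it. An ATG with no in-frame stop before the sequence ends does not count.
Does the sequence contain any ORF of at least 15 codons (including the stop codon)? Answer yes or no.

Reverse complement (5'→3'): ATATGACGCTACCAGCCCTTTCCGACTCTCCGAACCGTCATGGTTAGATCATAATTACATGAAC
Frame +1: GTT CAT GTA ATT ATG ATC TAA CCA TGA CGG TTC GGA GAG TCG GAA AGG GCT GGT AGC GTC ATA — ATG at 13, stop TAA at 19 → 9 nt.
Frame +2: TTC ATG TAA TTA TGA TCT AAC CAT GAC GGT TCG GAG AGT CGG AAA GGG CTG GTA GCG TCA TAT — ATG at 5, stop TAA at 8 → 6 nt.
Frame +3: TCA TGT AAT TAT GAT CTA ACC ATG ACG GTT CGG AGA GTC GGA AAG GGC TGG TAG CGT CAT — ATG at 24, stop TAG at 54 → 33 nt.
Frame -1: ATA TGA CGC TAC CAG CCC TTT CCG ACT CTC CGA ACC GTC ATG GTT AGA TCA TAA TTA CAT GAA — ATG at 40, stop TAA at 52 → 15 nt.
Frame -2: TAT GAC GCT ACC AGC CCT TTC CGA CTC TCC GAA CCG TCA TGG TTA GAT CAT AAT TAC ATG AAC — no ATG→stop ORF.
Frame -3: ATG ACG CTA CCA GCC CTT TCC GAC TCT CCG AAC CGT CAT GGT TAG ATC ATA ATT ACA TGA — ATG at 3, stop TAG at 45 → 45 nt.
Frame -3 has an ORF of 15 codons (positions 3–47) ≥ 15, so yes.

yes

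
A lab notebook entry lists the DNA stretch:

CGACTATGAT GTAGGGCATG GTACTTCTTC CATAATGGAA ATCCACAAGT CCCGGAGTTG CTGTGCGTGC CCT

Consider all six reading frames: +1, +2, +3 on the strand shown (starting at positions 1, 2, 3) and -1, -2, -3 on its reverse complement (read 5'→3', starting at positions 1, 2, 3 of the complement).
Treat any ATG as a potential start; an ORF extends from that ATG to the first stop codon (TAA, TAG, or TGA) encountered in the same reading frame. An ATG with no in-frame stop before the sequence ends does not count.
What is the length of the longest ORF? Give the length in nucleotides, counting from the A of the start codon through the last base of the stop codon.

Reverse complement (5'→3'): AGGGCACGCACAGCAACTCCGGGACTTGTGGATTTCCATTATGGAAGAAGTACCATGCCCTACATCATAGTCG
Frame +1: CGA CTA TGA TGT AGG GCA TGG TAC TTC TTC CAT AAT GGA AAT CCA CAA GTC CCG GAG TTG CTG TGC GTG CCC — no ATG→stop ORF.
Frame +2: GAC TAT GAT GTA GGG CAT GGT ACT TCT TCC ATA ATG GAA ATC CAC AAG TCC CGG AGT TGC TGT GCG TGC CCT — no ATG→stop ORF.
Frame +3: ACT ATG ATG TAG GGC ATG GTA CTT CTT CCA TAA TGG AAA TCC ACA AGT CCC GGA GTT GCT GTG CGT GCC — ATG at 6, stop TAG at 12 → 9 nt; ATG at 9, stop TAG at 12 → 6 nt; ATG at 18, stop TAA at 33 → 18 nt.
Frame -1: AGG GCA CGC ACA GCA ACT CCG GGA CTT GTG GAT TTC CAT TAT GGA AGA AGT ACC ATG CCC TAC ATC ATA GTC — no ATG→stop ORF.
Frame -2: GGG CAC GCA CAG CAA CTC CGG GAC TTG TGG ATT TCC ATT ATG GAA GAA GTA CCA TGC CCT ACA TCA TAG TCG — ATG at 41, stop TAG at 68 → 30 nt.
Frame -3: GGC ACG CAC AGC AAC TCC GGG ACT TGT GGA TTT CCA TTA TGG AAG AAG TAC CAT GCC CTA CAT CAT AGT — no ATG→stop ORF.
Longest: frame -2, positions 41–70, 30 nt = 10 codons = 9 aa. → 30 nucleotides.

30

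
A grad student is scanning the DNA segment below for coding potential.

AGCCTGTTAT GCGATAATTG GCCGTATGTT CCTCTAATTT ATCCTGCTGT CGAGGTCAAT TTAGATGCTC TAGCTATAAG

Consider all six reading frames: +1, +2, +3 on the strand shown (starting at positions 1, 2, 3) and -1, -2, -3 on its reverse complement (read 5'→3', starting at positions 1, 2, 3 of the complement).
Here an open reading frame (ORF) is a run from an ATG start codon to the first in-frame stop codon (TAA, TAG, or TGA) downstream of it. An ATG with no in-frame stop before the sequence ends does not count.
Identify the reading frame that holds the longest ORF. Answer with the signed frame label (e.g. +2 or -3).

+2

Reverse complement (5'→3'): CTTATAGCTAGAGCATCTAAATTGACCTCGACAGCAGGATAAATTAGAGGAACATACGGCCAATTATCGCATAACAGGCT
Frame +1: AGC CTG TTA TGC GAT AAT TGG CCG TAT GTT CCT CTA ATT TAT CCT GCT GTC GAG GTC AAT TTA GAT GCT CTA GCT ATA — no ATG→stop ORF.
Frame +2: GCC TGT TAT GCG ATA ATT GGC CGT ATG TTC CTC TAA TTT ATC CTG CTG TCG AGG TCA ATT TAG ATG CTC TAG CTA TAA — ATG at 26, stop TAA at 35 → 12 nt; ATG at 65, stop TAG at 71 → 9 nt.
Frame +3: CCT GTT ATG CGA TAA TTG GCC GTA TGT TCC TCT AAT TTA TCC TGC TGT CGA GGT CAA TTT AGA TGC TCT AGC TAT AAG — ATG at 9, stop TAA at 15 → 9 nt.
Frame -1: CTT ATA GCT AGA GCA TCT AAA TTG ACC TCG ACA GCA GGA TAA ATT AGA GGA ACA TAC GGC CAA TTA TCG CAT AAC AGG — no ATG→stop ORF.
Frame -2: TTA TAG CTA GAG CAT CTA AAT TGA CCT CGA CAG CAG GAT AAA TTA GAG GAA CAT ACG GCC AAT TAT CGC ATA ACA GGC — no ATG→stop ORF.
Frame -3: TAT AGC TAG AGC ATC TAA ATT GAC CTC GAC AGC AGG ATA AAT TAG AGG AAC ATA CGG CCA ATT ATC GCA TAA CAG GCT — no ATG→stop ORF.
Longest ORF is 12 nt in frame +2 (positions 26–37).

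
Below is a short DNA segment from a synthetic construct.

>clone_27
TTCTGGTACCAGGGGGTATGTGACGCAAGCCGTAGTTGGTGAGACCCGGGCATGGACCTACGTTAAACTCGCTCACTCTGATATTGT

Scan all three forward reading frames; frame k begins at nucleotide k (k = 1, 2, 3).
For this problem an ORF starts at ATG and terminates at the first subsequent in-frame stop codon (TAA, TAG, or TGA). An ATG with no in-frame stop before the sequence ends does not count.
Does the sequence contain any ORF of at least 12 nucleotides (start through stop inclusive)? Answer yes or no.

yes

Frame 1: TTC TGG TAC CAG GGG GTA TGT GAC GCA AGC CGT AGT TGG TGA GAC CCG GGC ATG GAC CTA CGT TAA ACT CGC TCA CTC TGA TAT TGT — ATG at 52, stop TAA at 64 → 15 nt.
Frame 2: TCT GGT ACC AGG GGG TAT GTG ACG CAA GCC GTA GTT GGT GAG ACC CGG GCA TGG ACC TAC GTT AAA CTC GCT CAC TCT GAT ATT — no ATG→stop ORF.
Frame 3: CTG GTA CCA GGG GGT ATG TGA CGC AAG CCG TAG TTG GTG AGA CCC GGG CAT GGA CCT ACG TTA AAC TCG CTC ACT CTG ATA TTG — ATG at 18, stop TGA at 21 → 6 nt.
Frame 1 has an ORF of 15 nucleotides (positions 52–66) ≥ 12, so yes.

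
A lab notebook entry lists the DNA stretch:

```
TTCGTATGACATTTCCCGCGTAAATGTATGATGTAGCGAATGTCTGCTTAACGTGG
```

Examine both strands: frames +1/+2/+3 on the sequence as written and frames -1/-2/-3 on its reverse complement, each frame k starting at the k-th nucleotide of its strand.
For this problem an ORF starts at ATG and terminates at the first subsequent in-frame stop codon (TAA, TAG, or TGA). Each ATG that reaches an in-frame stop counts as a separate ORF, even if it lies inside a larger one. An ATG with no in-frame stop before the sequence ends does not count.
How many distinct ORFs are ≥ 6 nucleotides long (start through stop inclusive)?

4

Reverse complement (5'→3'): CCACGTTAAGCAGACATTCGCTACATCATACATTTACGCGGGAAATGTCATACGAA
Frame +1: TTC GTA TGA CAT TTC CCG CGT AAA TGT ATG ATG TAG CGA ATG TCT GCT TAA CGT — ATG at 28, stop TAG at 34 → 9 nt; ATG at 31, stop TAG at 34 → 6 nt; ATG at 40, stop TAA at 49 → 12 nt.
Frame +2: TCG TAT GAC ATT TCC CGC GTA AAT GTA TGA TGT AGC GAA TGT CTG CTT AAC GTG — no ATG→stop ORF.
Frame +3: CGT ATG ACA TTT CCC GCG TAA ATG TAT GAT GTA GCG AAT GTC TGC TTA ACG TGG — ATG at 6, stop TAA at 21 → 18 nt.
Frame -1: CCA CGT TAA GCA GAC ATT CGC TAC ATC ATA CAT TTA CGC GGG AAA TGT CAT ACG — no ATG→stop ORF.
Frame -2: CAC GTT AAG CAG ACA TTC GCT ACA TCA TAC ATT TAC GCG GGA AAT GTC ATA CGA — no ATG→stop ORF.
Frame -3: ACG TTA AGC AGA CAT TCG CTA CAT CAT ACA TTT ACG CGG GAA ATG TCA TAC GAA — no ATG→stop ORF.
ORFs ≥ 6 nucleotides: frame +1 28–36 (9 nucleotides), frame +1 31–36 (6 nucleotides), frame +1 40–51 (12 nucleotides), frame +3 6–23 (18 nucleotides). Count = 4.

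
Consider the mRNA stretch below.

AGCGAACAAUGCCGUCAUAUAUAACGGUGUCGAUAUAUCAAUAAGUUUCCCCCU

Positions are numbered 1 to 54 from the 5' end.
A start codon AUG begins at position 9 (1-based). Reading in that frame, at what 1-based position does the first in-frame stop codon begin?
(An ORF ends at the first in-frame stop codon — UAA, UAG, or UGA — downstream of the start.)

Codons from position 9: AUG (9–11), CCG (12–14), UCA (15–17), UAU (18–20), AUA (21–23), ACG (24–26), GUG (27–29), UCG (30–32), AUA (33–35), UAU (36–38), CAA (39–41), UAA (42–44).
UAA is a stop codon; it begins at position 42.

42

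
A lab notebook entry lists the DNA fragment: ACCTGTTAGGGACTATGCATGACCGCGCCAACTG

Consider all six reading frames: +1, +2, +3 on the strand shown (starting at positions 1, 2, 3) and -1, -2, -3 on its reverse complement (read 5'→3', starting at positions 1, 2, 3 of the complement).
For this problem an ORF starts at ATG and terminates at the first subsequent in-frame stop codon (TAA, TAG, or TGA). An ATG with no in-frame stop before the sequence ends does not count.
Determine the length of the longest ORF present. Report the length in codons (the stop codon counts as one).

Reverse complement (5'→3'): CAGTTGGCGCGGTCATGCATAGTCCCTAACAGGT
Frame +1: ACC TGT TAG GGA CTA TGC ATG ACC GCG CCA ACT — no ATG→stop ORF.
Frame +2: CCT GTT AGG GAC TAT GCA TGA CCG CGC CAA CTG — no ATG→stop ORF.
Frame +3: CTG TTA GGG ACT ATG CAT GAC CGC GCC AAC — no ATG→stop ORF.
Frame -1: CAG TTG GCG CGG TCA TGC ATA GTC CCT AAC AGG — no ATG→stop ORF.
Frame -2: AGT TGG CGC GGT CAT GCA TAG TCC CTA ACA GGT — no ATG→stop ORF.
Frame -3: GTT GGC GCG GTC ATG CAT AGT CCC TAA CAG — ATG at 15, stop TAA at 27 → 15 nt.
Longest: frame -3, positions 15–29, 15 nt = 5 codons = 4 aa. → 5 codons.

5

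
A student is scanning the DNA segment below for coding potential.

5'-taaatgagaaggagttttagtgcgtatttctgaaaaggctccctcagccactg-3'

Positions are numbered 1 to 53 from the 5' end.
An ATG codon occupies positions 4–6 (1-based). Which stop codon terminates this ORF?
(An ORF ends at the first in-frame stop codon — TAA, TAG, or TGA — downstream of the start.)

TGA

Codons from position 4: ATG (4–6), AGA (7–9), AGG (10–12), AGT (13–15), TTT (16–18), AGT (19–21), GCG (22–24), TAT (25–27), TTC (28–30), TGA (31–33).
The first in-frame stop codon is TGA.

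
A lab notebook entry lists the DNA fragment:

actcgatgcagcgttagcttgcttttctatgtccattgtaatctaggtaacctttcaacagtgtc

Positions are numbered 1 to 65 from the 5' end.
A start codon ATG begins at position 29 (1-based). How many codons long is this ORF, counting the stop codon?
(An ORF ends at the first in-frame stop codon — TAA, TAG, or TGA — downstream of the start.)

6

Codons from position 29: ATG (29–31), TCC (32–34), ATT (35–37), GTA (38–40), ATC (41–43), TAG (44–46).
TAG is the first in-frame stop; that's 6 codons including the stop.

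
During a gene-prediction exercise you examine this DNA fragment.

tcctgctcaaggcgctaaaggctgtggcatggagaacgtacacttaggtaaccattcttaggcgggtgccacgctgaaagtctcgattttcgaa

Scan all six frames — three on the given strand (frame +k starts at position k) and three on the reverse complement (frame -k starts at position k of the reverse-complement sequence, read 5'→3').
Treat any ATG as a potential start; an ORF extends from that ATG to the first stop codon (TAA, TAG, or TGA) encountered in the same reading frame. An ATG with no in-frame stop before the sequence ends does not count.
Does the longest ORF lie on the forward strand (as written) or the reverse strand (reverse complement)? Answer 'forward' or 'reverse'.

forward

Reverse complement (5'→3'): TTCGAAAATCGAGACTTTCAGCGTGGCACCCGCCTAAGAATGGTTACCTAAGTGTACGTTCTCCATGCCACAGCCTTTAGCGCCTTGAGCAGGA
Frame +1: TCC TGC TCA AGG CGC TAA AGG CTG TGG CAT GGA GAA CGT ACA CTT AGG TAA CCA TTC TTA GGC GGG TGC CAC GCT GAA AGT CTC GAT TTT CGA — no ATG→stop ORF.
Frame +2: CCT GCT CAA GGC GCT AAA GGC TGT GGC ATG GAG AAC GTA CAC TTA GGT AAC CAT TCT TAG GCG GGT GCC ACG CTG AAA GTC TCG ATT TTC GAA — ATG at 29, stop TAG at 59 → 33 nt.
Frame +3: CTG CTC AAG GCG CTA AAG GCT GTG GCA TGG AGA ACG TAC ACT TAG GTA ACC ATT CTT AGG CGG GTG CCA CGC TGA AAG TCT CGA TTT TCG — no ATG→stop ORF.
Frame -1: TTC GAA AAT CGA GAC TTT CAG CGT GGC ACC CGC CTA AGA ATG GTT ACC TAA GTG TAC GTT CTC CAT GCC ACA GCC TTT AGC GCC TTG AGC AGG — ATG at 40, stop TAA at 49 → 12 nt.
Frame -2: TCG AAA ATC GAG ACT TTC AGC GTG GCA CCC GCC TAA GAA TGG TTA CCT AAG TGT ACG TTC TCC ATG CCA CAG CCT TTA GCG CCT TGA GCA GGA — ATG at 65, stop TGA at 86 → 24 nt.
Frame -3: CGA AAA TCG AGA CTT TCA GCG TGG CAC CCG CCT AAG AAT GGT TAC CTA AGT GTA CGT TCT CCA TGC CAC AGC CTT TAG CGC CTT GAG CAG — no ATG→stop ORF.
Forward-strand max 33 nt; reverse-strand max 24 nt. The forward strand has the longer ORF.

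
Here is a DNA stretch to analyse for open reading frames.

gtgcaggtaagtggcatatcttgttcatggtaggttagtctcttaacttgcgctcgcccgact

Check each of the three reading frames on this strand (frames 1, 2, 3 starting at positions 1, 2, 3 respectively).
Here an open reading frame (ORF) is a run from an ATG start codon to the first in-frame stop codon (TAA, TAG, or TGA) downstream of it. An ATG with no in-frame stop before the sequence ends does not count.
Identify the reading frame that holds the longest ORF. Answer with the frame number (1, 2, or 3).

Frame 1: GTG CAG GTA AGT GGC ATA TCT TGT TCA TGG TAG GTT AGT CTC TTA ACT TGC GCT CGC CCG ACT — no ATG→stop ORF.
Frame 2: TGC AGG TAA GTG GCA TAT CTT GTT CAT GGT AGG TTA GTC TCT TAA CTT GCG CTC GCC CGA — no ATG→stop ORF.
Frame 3: GCA GGT AAG TGG CAT ATC TTG TTC ATG GTA GGT TAG TCT CTT AAC TTG CGC TCG CCC GAC — ATG at 27, stop TAG at 36 → 12 nt.
Longest ORF is 12 nt in frame 3 (positions 27–38).

3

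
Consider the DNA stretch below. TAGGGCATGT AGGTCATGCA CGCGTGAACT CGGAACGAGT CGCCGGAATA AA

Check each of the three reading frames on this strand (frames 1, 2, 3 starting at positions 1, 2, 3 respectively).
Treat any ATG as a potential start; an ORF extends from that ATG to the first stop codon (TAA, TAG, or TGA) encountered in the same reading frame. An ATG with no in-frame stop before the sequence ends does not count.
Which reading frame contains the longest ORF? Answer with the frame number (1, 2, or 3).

Frame 1: TAG GGC ATG TAG GTC ATG CAC GCG TGA ACT CGG AAC GAG TCG CCG GAA TAA — ATG at 7, stop TAG at 10 → 6 nt; ATG at 16, stop TGA at 25 → 12 nt.
Frame 2: AGG GCA TGT AGG TCA TGC ACG CGT GAA CTC GGA ACG AGT CGC CGG AAT AAA — no ATG→stop ORF.
Frame 3: GGG CAT GTA GGT CAT GCA CGC GTG AAC TCG GAA CGA GTC GCC GGA ATA — no ATG→stop ORF.
Longest ORF is 12 nt in frame 1 (positions 16–27).

1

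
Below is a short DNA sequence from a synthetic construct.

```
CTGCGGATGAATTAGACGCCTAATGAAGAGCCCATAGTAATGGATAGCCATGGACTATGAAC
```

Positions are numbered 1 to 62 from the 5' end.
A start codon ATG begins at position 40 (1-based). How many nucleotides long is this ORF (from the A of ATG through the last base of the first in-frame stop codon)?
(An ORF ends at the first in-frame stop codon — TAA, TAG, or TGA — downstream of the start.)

Codons from position 40: ATG (40–42), GAT (43–45), AGC (46–48), CAT (49–51), GGA (52–54), CTA (55–57), TGA (58–60).
TGA is the first in-frame stop; ORF spans 40–60, 21 nucleotides.

21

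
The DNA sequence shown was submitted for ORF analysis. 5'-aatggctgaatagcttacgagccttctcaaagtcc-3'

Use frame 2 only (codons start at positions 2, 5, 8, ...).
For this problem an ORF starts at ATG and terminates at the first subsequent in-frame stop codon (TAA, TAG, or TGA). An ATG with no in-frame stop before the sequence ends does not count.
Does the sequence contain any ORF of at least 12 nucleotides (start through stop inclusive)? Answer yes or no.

Frame 2: ATG GCT GAA TAG CTT ACG AGC CTT CTC AAA GTC — ATG at 2, stop TAG at 11 → 12 nt.
Frame 2 has an ORF of 12 nucleotides (positions 2–13) ≥ 12, so yes.

yes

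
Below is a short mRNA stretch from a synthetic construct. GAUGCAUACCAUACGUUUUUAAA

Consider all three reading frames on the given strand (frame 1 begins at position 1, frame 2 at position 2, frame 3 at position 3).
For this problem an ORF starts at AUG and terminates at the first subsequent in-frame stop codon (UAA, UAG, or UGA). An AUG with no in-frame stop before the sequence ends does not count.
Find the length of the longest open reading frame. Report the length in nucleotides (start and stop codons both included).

21

Frame 1: GAU GCA UAC CAU ACG UUU UUA — no AUG→stop ORF.
Frame 2: AUG CAU ACC AUA CGU UUU UAA — AUG at 2, stop UAA at 20 → 21 nt.
Frame 3: UGC AUA CCA UAC GUU UUU AAA — no AUG→stop ORF.
Longest: frame 2, positions 2–22, 21 nt = 7 codons = 6 aa. → 21 nucleotides.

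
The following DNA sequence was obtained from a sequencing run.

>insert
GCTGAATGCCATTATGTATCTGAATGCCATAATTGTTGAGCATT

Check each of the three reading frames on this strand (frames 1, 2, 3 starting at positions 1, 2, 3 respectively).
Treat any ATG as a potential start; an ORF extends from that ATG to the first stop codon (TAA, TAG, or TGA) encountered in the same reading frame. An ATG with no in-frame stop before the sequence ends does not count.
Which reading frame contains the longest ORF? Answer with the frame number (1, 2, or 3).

Frame 1: GCT GAA TGC CAT TAT GTA TCT GAA TGC CAT AAT TGT TGA GCA — no ATG→stop ORF.
Frame 2: CTG AAT GCC ATT ATG TAT CTG AAT GCC ATA ATT GTT GAG CAT — no ATG→stop ORF.
Frame 3: TGA ATG CCA TTA TGT ATC TGA ATG CCA TAA TTG TTG AGC ATT — ATG at 6, stop TGA at 21 → 18 nt; ATG at 24, stop TAA at 30 → 9 nt.
Longest ORF is 18 nt in frame 3 (positions 6–23).

3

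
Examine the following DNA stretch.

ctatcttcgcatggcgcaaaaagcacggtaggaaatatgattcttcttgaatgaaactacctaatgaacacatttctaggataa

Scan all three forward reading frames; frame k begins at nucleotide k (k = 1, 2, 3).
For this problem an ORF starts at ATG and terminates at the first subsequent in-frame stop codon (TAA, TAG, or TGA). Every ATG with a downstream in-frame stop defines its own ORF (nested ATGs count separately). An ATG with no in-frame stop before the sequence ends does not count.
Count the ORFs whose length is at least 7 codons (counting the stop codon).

2

Frame 1: CTA TCT TCG CAT GGC GCA AAA AGC ACG GTA GGA AAT ATG ATT CTT CTT GAA TGA AAC TAC CTA ATG AAC ACA TTT CTA GGA TAA — ATG at 37, stop TGA at 52 → 18 nt; ATG at 64, stop TAA at 82 → 21 nt.
Frame 2: TAT CTT CGC ATG GCG CAA AAA GCA CGG TAG GAA ATA TGA TTC TTC TTG AAT GAA ACT ACC TAA TGA ACA CAT TTC TAG GAT — ATG at 11, stop TAG at 29 → 21 nt.
Frame 3: ATC TTC GCA TGG CGC AAA AAG CAC GGT AGG AAA TAT GAT TCT TCT TGA ATG AAA CTA CCT AAT GAA CAC ATT TCT AGG ATA — no ATG→stop ORF.
ORFs ≥ 7 codons: frame 1 64–84 (7 codons), frame 2 11–31 (7 codons). Count = 2.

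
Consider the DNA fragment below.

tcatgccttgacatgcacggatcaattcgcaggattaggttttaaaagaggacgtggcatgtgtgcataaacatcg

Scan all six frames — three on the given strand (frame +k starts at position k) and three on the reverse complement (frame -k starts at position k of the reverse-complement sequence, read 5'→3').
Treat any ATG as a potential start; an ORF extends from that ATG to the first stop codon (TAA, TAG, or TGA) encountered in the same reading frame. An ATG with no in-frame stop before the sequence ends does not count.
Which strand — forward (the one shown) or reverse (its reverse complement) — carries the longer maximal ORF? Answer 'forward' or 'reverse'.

reverse

Reverse complement (5'→3'): CGATGTTTATGCACACATGCCACGTCCTCTTTTAAAACCTAATCCTGCGAATTGATCCGTGCATGTCAAGGCATGA
Frame +1: TCA TGC CTT GAC ATG CAC GGA TCA ATT CGC AGG ATT AGG TTT TAA AAG AGG ACG TGG CAT GTG TGC ATA AAC ATC — ATG at 13, stop TAA at 43 → 33 nt.
Frame +2: CAT GCC TTG ACA TGC ACG GAT CAA TTC GCA GGA TTA GGT TTT AAA AGA GGA CGT GGC ATG TGT GCA TAA ACA TCG — ATG at 59, stop TAA at 68 → 12 nt.
Frame +3: ATG CCT TGA CAT GCA CGG ATC AAT TCG CAG GAT TAG GTT TTA AAA GAG GAC GTG GCA TGT GTG CAT AAA CAT — ATG at 3, stop TGA at 9 → 9 nt.
Frame -1: CGA TGT TTA TGC ACA CAT GCC ACG TCC TCT TTT AAA ACC TAA TCC TGC GAA TTG ATC CGT GCA TGT CAA GGC ATG — no ATG→stop ORF.
Frame -2: GAT GTT TAT GCA CAC ATG CCA CGT CCT CTT TTA AAA CCT AAT CCT GCG AAT TGA TCC GTG CAT GTC AAG GCA TGA — ATG at 17, stop TGA at 53 → 39 nt.
Frame -3: ATG TTT ATG CAC ACA TGC CAC GTC CTC TTT TAA AAC CTA ATC CTG CGA ATT GAT CCG TGC ATG TCA AGG CAT — ATG at 3, stop TAA at 33 → 33 nt; ATG at 9, stop TAA at 33 → 27 nt.
Forward-strand max 33 nt; reverse-strand max 39 nt. The reverse strand has the longer ORF.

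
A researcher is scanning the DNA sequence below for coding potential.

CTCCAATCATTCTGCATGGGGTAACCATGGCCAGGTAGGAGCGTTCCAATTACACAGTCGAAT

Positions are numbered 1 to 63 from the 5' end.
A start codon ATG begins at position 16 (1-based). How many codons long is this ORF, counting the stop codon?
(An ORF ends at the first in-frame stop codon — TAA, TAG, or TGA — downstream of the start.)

Codons from position 16: ATG (16–18), GGG (19–21), TAA (22–24).
TAA is the first in-frame stop; that's 3 codons including the stop.

3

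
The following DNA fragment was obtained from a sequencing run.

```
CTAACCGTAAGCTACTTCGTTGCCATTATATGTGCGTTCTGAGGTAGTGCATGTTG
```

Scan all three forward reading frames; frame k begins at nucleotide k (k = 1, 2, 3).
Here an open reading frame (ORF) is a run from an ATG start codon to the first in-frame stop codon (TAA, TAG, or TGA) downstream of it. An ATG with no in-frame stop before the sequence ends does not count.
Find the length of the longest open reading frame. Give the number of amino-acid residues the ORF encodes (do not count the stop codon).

Frame 1: CTA ACC GTA AGC TAC TTC GTT GCC ATT ATA TGT GCG TTC TGA GGT AGT GCA TGT — no ATG→stop ORF.
Frame 2: TAA CCG TAA GCT ACT TCG TTG CCA TTA TAT GTG CGT TCT GAG GTA GTG CAT GTT — no ATG→stop ORF.
Frame 3: AAC CGT AAG CTA CTT CGT TGC CAT TAT ATG TGC GTT CTG AGG TAG TGC ATG TTG — ATG at 30, stop TAG at 45 → 18 nt.
Longest: frame 3, positions 30–47, 18 nt = 6 codons = 5 aa. → 5 amino acids.

5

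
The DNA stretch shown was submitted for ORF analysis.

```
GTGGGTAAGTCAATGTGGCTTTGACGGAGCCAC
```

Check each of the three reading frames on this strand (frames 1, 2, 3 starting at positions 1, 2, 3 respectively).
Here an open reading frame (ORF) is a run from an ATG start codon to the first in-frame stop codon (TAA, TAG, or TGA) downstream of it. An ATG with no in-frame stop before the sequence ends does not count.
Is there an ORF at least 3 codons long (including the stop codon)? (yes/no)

Frame 1: GTG GGT AAG TCA ATG TGG CTT TGA CGG AGC CAC — ATG at 13, stop TGA at 22 → 12 nt.
Frame 2: TGG GTA AGT CAA TGT GGC TTT GAC GGA GCC — no ATG→stop ORF.
Frame 3: GGG TAA GTC AAT GTG GCT TTG ACG GAG CCA — no ATG→stop ORF.
Frame 1 has an ORF of 4 codons (positions 13–24) ≥ 3, so yes.

yes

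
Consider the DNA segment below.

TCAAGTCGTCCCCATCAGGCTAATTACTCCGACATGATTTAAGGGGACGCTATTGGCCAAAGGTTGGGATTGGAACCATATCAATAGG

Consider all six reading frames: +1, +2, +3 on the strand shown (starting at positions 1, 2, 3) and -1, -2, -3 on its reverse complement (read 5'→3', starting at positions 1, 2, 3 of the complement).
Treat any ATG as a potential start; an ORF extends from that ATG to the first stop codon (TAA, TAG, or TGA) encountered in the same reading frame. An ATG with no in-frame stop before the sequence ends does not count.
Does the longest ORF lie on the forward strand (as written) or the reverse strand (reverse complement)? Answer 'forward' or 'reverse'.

Reverse complement (5'→3'): CCTATTGATATGGTTCCAATCCCAACCTTTGGCCAATAGCGTCCCCTTAAATCATGTCGGAGTAATTAGCCTGATGGGGACGACTTGA
Frame +1: TCA AGT CGT CCC CAT CAG GCT AAT TAC TCC GAC ATG ATT TAA GGG GAC GCT ATT GGC CAA AGG TTG GGA TTG GAA CCA TAT CAA TAG — ATG at 34, stop TAA at 40 → 9 nt.
Frame +2: CAA GTC GTC CCC ATC AGG CTA ATT ACT CCG ACA TGA TTT AAG GGG ACG CTA TTG GCC AAA GGT TGG GAT TGG AAC CAT ATC AAT AGG — no ATG→stop ORF.
Frame +3: AAG TCG TCC CCA TCA GGC TAA TTA CTC CGA CAT GAT TTA AGG GGA CGC TAT TGG CCA AAG GTT GGG ATT GGA ACC ATA TCA ATA — no ATG→stop ORF.
Frame -1: CCT ATT GAT ATG GTT CCA ATC CCA ACC TTT GGC CAA TAG CGT CCC CTT AAA TCA TGT CGG AGT AAT TAG CCT GAT GGG GAC GAC TTG — ATG at 10, stop TAG at 37 → 30 nt.
Frame -2: CTA TTG ATA TGG TTC CAA TCC CAA CCT TTG GCC AAT AGC GTC CCC TTA AAT CAT GTC GGA GTA ATT AGC CTG ATG GGG ACG ACT TGA — ATG at 74, stop TGA at 86 → 15 nt.
Frame -3: TAT TGA TAT GGT TCC AAT CCC AAC CTT TGG CCA ATA GCG TCC CCT TAA ATC ATG TCG GAG TAA TTA GCC TGA TGG GGA CGA CTT — ATG at 54, stop TAA at 63 → 12 nt.
Forward-strand max 9 nt; reverse-strand max 30 nt. The reverse strand has the longer ORF.

reverse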